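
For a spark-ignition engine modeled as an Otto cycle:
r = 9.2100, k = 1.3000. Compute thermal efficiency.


r^(k-1) = 1.9466
eta = 1 - 1/1.9466 = 0.4863 = 48.6285%

48.6285%


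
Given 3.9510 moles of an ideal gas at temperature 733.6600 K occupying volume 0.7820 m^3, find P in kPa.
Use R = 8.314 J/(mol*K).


P = nRT/V = 3.9510 * 8.314 * 733.6600 / 0.7820
= 24099.7141 / 0.7820 = 30818.0488 Pa = 30.8180 kPa

30.8180 kPa


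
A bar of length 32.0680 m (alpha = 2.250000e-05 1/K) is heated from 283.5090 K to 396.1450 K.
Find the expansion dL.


dT = 112.6360 K
dL = 2.250000e-05 * 32.0680 * 112.6360 = 0.081270 m
L_final = 32.149270 m

dL = 0.081270 m


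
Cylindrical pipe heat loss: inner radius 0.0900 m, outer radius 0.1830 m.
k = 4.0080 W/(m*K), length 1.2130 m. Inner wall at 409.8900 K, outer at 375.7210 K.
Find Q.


dT = 34.1690 K
ln(ro/ri) = 0.7097
Q = 2*pi*4.0080*1.2130*34.1690 / 0.7097 = 1470.7547 W

1470.7547 W


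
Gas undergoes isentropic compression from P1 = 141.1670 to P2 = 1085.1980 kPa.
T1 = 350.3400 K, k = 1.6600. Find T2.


(k-1)/k = 0.3976
(P2/P1)^exp = 2.2500
T2 = 350.3400 * 2.2500 = 788.2530 K

788.2530 K


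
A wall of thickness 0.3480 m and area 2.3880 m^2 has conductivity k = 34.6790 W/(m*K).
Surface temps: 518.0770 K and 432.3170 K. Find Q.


dT = 85.7600 K
Q = 34.6790 * 2.3880 * 85.7600 / 0.3480 = 20408.2806 W

20408.2806 W


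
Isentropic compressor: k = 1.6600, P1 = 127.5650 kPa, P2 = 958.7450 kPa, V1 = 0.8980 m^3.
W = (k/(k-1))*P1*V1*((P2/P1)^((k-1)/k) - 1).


(k-1)/k = 0.3976
(P2/P1)^exp = 2.2299
W = 2.5152 * 127.5650 * 0.8980 * (2.2299 - 1) = 354.3465 kJ

354.3465 kJ


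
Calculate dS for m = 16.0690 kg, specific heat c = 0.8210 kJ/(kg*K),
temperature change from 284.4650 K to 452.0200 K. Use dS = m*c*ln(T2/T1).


T2/T1 = 1.5890
ln(T2/T1) = 0.4631
dS = 16.0690 * 0.8210 * 0.4631 = 6.1097 kJ/K

6.1097 kJ/K


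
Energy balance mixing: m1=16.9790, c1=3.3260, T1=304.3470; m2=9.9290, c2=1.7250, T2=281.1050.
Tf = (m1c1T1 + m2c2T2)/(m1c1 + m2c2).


num = 22001.7636
den = 73.5997
Tf = 298.9383 K

298.9383 K


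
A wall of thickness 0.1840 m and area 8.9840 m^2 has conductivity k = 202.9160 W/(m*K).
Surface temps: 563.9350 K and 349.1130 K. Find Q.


dT = 214.8220 K
Q = 202.9160 * 8.9840 * 214.8220 / 0.1840 = 2128369.2143 W

2128369.2143 W


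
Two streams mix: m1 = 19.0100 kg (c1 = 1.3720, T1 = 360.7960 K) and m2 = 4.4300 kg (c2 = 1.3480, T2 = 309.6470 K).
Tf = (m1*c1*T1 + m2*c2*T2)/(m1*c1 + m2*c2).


num = 11259.2807
den = 32.0534
Tf = 351.2668 K

351.2668 K


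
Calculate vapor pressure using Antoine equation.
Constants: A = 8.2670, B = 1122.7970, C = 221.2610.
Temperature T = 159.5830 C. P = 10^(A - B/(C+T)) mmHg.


C+T = 380.8440
B/(C+T) = 2.9482
log10(P) = 8.2670 - 2.9482 = 5.3188
P = 10^5.3188 = 208362.2879 mmHg

208362.2879 mmHg


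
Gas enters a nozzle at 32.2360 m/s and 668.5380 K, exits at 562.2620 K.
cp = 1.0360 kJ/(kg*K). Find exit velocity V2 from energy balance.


dT = 106.2760 K
2*cp*1000*dT = 220203.8720
V1^2 = 1039.1597
V2 = sqrt(221243.0317) = 470.3648 m/s

470.3648 m/s


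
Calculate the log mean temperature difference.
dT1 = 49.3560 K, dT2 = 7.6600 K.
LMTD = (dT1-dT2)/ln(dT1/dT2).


dT1/dT2 = 6.4433
ln(dT1/dT2) = 1.8630
LMTD = 41.6960 / 1.8630 = 22.3805 K

22.3805 K


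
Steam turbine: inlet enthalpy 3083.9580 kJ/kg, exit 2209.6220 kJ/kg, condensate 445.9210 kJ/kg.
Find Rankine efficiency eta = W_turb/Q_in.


W = 874.3360 kJ/kg
Q_in = 2638.0370 kJ/kg
eta = 0.3314 = 33.1434%

eta = 33.1434%


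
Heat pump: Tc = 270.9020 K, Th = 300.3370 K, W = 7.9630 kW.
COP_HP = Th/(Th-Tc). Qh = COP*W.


COP = 300.3370 / 29.4350 = 10.2034
Qh = 10.2034 * 7.9630 = 81.2497 kW

COP = 10.2034, Qh = 81.2497 kW


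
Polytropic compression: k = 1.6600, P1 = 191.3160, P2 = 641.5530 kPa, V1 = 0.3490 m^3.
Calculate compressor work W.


(k-1)/k = 0.3976
(P2/P1)^exp = 1.6178
W = 2.5152 * 191.3160 * 0.3490 * (1.6178 - 1) = 103.7511 kJ

103.7511 kJ


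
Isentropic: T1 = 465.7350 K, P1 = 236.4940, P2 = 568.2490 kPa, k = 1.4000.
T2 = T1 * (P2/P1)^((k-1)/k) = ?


(k-1)/k = 0.2857
(P2/P1)^exp = 1.2846
T2 = 465.7350 * 1.2846 = 598.2953 K

598.2953 K


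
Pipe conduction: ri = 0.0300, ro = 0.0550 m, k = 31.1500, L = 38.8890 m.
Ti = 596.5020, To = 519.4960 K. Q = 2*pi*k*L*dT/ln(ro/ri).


dT = 77.0060 K
ln(ro/ri) = 0.6061
Q = 2*pi*31.1500*38.8890*77.0060 / 0.6061 = 966984.0757 W

966984.0757 W


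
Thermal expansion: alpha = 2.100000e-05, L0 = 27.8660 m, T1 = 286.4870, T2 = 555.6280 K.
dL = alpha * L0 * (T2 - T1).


dT = 269.1410 K
dL = 2.100000e-05 * 27.8660 * 269.1410 = 0.157498 m
L_final = 28.023498 m

dL = 0.157498 m


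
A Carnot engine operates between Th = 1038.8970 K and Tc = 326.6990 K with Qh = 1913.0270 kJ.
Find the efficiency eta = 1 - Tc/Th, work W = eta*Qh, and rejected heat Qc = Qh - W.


eta = 1 - 326.6990/1038.8970 = 0.6855
W = 0.6855 * 1913.0270 = 1311.4428 kJ
Qc = 1913.0270 - 1311.4428 = 601.5842 kJ

eta = 68.5533%, W = 1311.4428 kJ, Qc = 601.5842 kJ


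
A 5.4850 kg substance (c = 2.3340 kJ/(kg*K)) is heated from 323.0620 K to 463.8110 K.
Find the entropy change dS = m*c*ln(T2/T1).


T2/T1 = 1.4357
ln(T2/T1) = 0.3616
dS = 5.4850 * 2.3340 * 0.3616 = 4.6296 kJ/K

4.6296 kJ/K


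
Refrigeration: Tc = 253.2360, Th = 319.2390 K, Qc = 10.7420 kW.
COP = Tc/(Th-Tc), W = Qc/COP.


COP = 253.2360 / 66.0030 = 3.8367
W = 10.7420 / 3.8367 = 2.7998 kW

COP = 3.8367, W = 2.7998 kW


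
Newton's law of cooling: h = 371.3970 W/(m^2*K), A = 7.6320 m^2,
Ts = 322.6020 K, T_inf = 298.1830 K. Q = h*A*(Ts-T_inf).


dT = 24.4190 K
Q = 371.3970 * 7.6320 * 24.4190 = 69215.7020 W

69215.7020 W


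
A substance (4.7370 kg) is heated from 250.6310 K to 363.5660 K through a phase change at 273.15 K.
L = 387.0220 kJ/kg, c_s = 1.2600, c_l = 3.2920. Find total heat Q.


Q1 (sensible, solid) = 4.7370 * 1.2600 * 22.5190 = 134.4074 kJ
Q2 (latent) = 4.7370 * 387.0220 = 1833.3232 kJ
Q3 (sensible, liquid) = 4.7370 * 3.2920 * 90.4160 = 1409.9655 kJ
Q_total = 3377.6961 kJ

3377.6961 kJ


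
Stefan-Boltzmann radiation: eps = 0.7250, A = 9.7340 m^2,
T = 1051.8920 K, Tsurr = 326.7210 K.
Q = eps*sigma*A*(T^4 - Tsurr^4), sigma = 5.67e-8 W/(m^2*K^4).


T^4 = 1.2243e+12
Tsurr^4 = 1.1395e+10
Q = 0.7250 * 5.67e-8 * 9.7340 * 1.2129e+12 = 485328.7066 W

485328.7066 W


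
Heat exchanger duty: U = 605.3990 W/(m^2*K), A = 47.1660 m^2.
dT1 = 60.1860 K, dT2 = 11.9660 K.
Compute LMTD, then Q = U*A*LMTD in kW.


LMTD = 29.8507 K
Q = 605.3990 * 47.1660 * 29.8507 = 852365.3996 W = 852.3654 kW

852.3654 kW


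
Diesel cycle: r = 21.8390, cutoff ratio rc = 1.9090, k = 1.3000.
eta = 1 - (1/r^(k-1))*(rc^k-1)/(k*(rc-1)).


r^(k-1) = 2.5221
rc^k = 2.3176
eta = 0.5579 = 55.7898%

55.7898%


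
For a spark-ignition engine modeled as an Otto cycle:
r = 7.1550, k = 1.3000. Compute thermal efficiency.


r^(k-1) = 1.8046
eta = 1 - 1/1.8046 = 0.4459 = 44.5863%

44.5863%


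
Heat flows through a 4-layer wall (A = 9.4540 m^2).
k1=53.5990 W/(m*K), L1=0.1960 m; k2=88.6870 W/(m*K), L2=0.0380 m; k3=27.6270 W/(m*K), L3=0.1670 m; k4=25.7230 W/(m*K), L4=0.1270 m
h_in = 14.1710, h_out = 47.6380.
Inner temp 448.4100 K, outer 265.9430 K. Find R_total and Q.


R_conv_in = 1/(14.1710*9.4540) = 0.0075
R_1 = 0.1960/(53.5990*9.4540) = 0.0004
R_2 = 0.0380/(88.6870*9.4540) = 4.5322e-05
R_3 = 0.1670/(27.6270*9.4540) = 0.0006
R_4 = 0.1270/(25.7230*9.4540) = 0.0005
R_conv_out = 1/(47.6380*9.4540) = 0.0022
R_total = 0.0113 K/W
Q = 182.4670 / 0.0113 = 16178.5100 W

R_total = 0.0113 K/W, Q = 16178.5100 W


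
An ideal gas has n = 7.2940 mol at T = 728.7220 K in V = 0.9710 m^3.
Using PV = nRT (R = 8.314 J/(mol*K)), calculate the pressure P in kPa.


P = nRT/V = 7.2940 * 8.314 * 728.7220 / 0.9710
= 44191.3898 / 0.9710 = 45511.2150 Pa = 45.5112 kPa

45.5112 kPa


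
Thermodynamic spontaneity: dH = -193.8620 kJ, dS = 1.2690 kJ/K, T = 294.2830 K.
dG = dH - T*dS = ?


T*dS = 294.2830 * 1.2690 = 373.4451 kJ
dG = -193.8620 - 373.4451 = -567.3071 kJ (spontaneous)

dG = -567.3071 kJ, spontaneous


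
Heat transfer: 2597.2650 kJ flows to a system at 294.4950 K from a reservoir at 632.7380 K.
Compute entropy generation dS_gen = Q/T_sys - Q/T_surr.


dS_sys = 2597.2650/294.4950 = 8.8194 kJ/K
dS_surr = -2597.2650/632.7380 = -4.1048 kJ/K
dS_gen = 8.8194 - 4.1048 = 4.7146 kJ/K (irreversible)

dS_gen = 4.7146 kJ/K, irreversible


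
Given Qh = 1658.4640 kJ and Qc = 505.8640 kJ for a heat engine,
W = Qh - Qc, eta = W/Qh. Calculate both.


W = 1658.4640 - 505.8640 = 1152.6000 kJ
eta = 1152.6000 / 1658.4640 = 0.6950 = 69.4980%

W = 1152.6000 kJ, eta = 69.4980%


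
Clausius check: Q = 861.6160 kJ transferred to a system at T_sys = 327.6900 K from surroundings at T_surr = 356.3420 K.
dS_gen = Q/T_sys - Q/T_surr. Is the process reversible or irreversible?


dS_sys = 861.6160/327.6900 = 2.6294 kJ/K
dS_surr = -861.6160/356.3420 = -2.4179 kJ/K
dS_gen = 2.6294 - 2.4179 = 0.2114 kJ/K (irreversible)

dS_gen = 0.2114 kJ/K, irreversible


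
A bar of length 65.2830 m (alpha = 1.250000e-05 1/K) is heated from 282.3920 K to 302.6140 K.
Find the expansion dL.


dT = 20.2220 K
dL = 1.250000e-05 * 65.2830 * 20.2220 = 0.016502 m
L_final = 65.299502 m

dL = 0.016502 m


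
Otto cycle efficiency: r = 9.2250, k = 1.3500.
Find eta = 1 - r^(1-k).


r^(k-1) = 2.1764
eta = 1 - 1/2.1764 = 0.5405 = 54.0525%

54.0525%


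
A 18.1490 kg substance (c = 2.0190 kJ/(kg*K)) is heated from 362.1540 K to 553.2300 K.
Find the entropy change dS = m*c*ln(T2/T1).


T2/T1 = 1.5276
ln(T2/T1) = 0.4237
dS = 18.1490 * 2.0190 * 0.4237 = 15.5257 kJ/K

15.5257 kJ/K


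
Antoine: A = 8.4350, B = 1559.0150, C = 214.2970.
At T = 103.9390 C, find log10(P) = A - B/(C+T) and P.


C+T = 318.2360
B/(C+T) = 4.8989
log10(P) = 8.4350 - 4.8989 = 3.5361
P = 10^3.5361 = 3436.1553 mmHg

3436.1553 mmHg


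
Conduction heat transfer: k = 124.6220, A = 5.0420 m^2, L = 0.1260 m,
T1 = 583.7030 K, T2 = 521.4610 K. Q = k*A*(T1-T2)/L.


dT = 62.2420 K
Q = 124.6220 * 5.0420 * 62.2420 / 0.1260 = 310392.0235 W

310392.0235 W


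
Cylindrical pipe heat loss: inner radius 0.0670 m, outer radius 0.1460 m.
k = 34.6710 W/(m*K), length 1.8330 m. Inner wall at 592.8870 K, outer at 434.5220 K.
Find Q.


dT = 158.3650 K
ln(ro/ri) = 0.7789
Q = 2*pi*34.6710*1.8330*158.3650 / 0.7789 = 81185.4861 W

81185.4861 W


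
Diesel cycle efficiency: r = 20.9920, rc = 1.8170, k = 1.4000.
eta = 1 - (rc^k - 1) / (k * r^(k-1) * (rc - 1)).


r^(k-1) = 3.3793
rc^k = 2.3073
eta = 0.6618 = 66.1786%

66.1786%


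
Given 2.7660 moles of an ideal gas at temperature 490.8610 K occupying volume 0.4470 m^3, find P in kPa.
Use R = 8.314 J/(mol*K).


P = nRT/V = 2.7660 * 8.314 * 490.8610 / 0.4470
= 11288.0968 / 0.4470 = 25253.0129 Pa = 25.2530 kPa

25.2530 kPa


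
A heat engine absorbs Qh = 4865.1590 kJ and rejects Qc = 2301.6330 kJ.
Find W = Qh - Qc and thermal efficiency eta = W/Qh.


W = 4865.1590 - 2301.6330 = 2563.5260 kJ
eta = 2563.5260 / 4865.1590 = 0.5269 = 52.6915%

W = 2563.5260 kJ, eta = 52.6915%


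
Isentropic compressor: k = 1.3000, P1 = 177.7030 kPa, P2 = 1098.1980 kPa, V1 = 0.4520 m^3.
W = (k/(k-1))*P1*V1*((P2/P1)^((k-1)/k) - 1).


(k-1)/k = 0.2308
(P2/P1)^exp = 1.5224
W = 4.3333 * 177.7030 * 0.4520 * (1.5224 - 1) = 181.8349 kJ

181.8349 kJ


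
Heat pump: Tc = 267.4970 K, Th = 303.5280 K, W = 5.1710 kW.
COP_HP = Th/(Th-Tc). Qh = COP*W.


COP = 303.5280 / 36.0310 = 8.4241
Qh = 8.4241 * 5.1710 = 43.5609 kW

COP = 8.4241, Qh = 43.5609 kW


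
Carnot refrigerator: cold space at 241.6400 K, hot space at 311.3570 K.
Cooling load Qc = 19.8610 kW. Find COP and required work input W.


COP = 241.6400 / 69.7170 = 3.4660
W = 19.8610 / 3.4660 = 5.7302 kW

COP = 3.4660, W = 5.7302 kW


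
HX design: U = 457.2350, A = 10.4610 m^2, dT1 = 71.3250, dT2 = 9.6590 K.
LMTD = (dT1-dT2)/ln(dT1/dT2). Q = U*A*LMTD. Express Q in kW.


LMTD = 30.8429 K
Q = 457.2350 * 10.4610 * 30.8429 = 147525.8580 W = 147.5259 kW

147.5259 kW


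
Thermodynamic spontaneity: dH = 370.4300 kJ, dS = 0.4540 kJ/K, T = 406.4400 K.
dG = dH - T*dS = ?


T*dS = 406.4400 * 0.4540 = 184.5238 kJ
dG = 370.4300 - 184.5238 = 185.9062 kJ (non-spontaneous)

dG = 185.9062 kJ, non-spontaneous


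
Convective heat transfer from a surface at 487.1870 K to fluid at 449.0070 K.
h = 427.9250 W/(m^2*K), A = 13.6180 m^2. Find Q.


dT = 38.1800 K
Q = 427.9250 * 13.6180 * 38.1800 = 222493.2876 W

222493.2876 W


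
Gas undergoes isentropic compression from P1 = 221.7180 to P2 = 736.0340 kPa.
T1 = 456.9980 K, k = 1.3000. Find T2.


(k-1)/k = 0.2308
(P2/P1)^exp = 1.3190
T2 = 456.9980 * 1.3190 = 602.7919 K

602.7919 K


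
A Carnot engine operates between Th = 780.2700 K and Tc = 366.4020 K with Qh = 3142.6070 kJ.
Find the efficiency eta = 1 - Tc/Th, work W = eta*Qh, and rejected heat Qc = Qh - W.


eta = 1 - 366.4020/780.2700 = 0.5304
W = 0.5304 * 3142.6070 = 1666.8903 kJ
Qc = 3142.6070 - 1666.8903 = 1475.7167 kJ

eta = 53.0416%, W = 1666.8903 kJ, Qc = 1475.7167 kJ


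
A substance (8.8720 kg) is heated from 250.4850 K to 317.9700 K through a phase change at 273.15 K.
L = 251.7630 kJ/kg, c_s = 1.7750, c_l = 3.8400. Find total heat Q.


Q1 (sensible, solid) = 8.8720 * 1.7750 * 22.6650 = 356.9239 kJ
Q2 (latent) = 8.8720 * 251.7630 = 2233.6413 kJ
Q3 (sensible, liquid) = 8.8720 * 3.8400 * 44.8200 = 1526.9493 kJ
Q_total = 4117.5145 kJ

4117.5145 kJ


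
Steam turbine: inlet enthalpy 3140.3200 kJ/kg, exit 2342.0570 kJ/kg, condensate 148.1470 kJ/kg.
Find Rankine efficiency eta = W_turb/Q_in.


W = 798.2630 kJ/kg
Q_in = 2992.1730 kJ/kg
eta = 0.2668 = 26.6784%

eta = 26.6784%


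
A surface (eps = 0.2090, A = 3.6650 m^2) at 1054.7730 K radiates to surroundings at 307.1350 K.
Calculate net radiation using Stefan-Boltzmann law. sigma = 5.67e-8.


T^4 = 1.2378e+12
Tsurr^4 = 8.8985e+09
Q = 0.2090 * 5.67e-8 * 3.6650 * 1.2289e+12 = 53371.0601 W

53371.0601 W


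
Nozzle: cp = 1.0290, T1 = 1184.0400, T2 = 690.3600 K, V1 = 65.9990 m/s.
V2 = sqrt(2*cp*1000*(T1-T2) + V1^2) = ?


dT = 493.6800 K
2*cp*1000*dT = 1015993.4400
V1^2 = 4355.8680
V2 = sqrt(1020349.3080) = 1010.1234 m/s

1010.1234 m/s


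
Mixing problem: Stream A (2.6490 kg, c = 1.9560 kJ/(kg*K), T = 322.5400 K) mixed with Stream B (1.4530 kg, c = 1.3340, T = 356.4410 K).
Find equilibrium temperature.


num = 2362.1133
den = 7.1197
Tf = 331.7693 K

331.7693 K


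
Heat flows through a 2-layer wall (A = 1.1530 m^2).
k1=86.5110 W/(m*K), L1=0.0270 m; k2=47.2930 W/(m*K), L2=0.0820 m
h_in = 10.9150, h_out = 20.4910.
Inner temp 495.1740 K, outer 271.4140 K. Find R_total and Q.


R_conv_in = 1/(10.9150*1.1530) = 0.0795
R_1 = 0.0270/(86.5110*1.1530) = 0.0003
R_2 = 0.0820/(47.2930*1.1530) = 0.0015
R_conv_out = 1/(20.4910*1.1530) = 0.0423
R_total = 0.1236 K/W
Q = 223.7600 / 0.1236 = 1810.9389 W

R_total = 0.1236 K/W, Q = 1810.9389 W


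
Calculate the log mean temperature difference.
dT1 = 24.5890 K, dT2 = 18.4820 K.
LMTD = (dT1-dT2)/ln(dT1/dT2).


dT1/dT2 = 1.3304
ln(dT1/dT2) = 0.2855
LMTD = 6.1070 / 0.2855 = 21.3904 K

21.3904 K


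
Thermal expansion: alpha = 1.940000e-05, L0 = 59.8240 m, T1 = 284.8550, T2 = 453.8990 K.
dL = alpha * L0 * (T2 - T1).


dT = 169.0440 K
dL = 1.940000e-05 * 59.8240 * 169.0440 = 0.196190 m
L_final = 60.020190 m

dL = 0.196190 m


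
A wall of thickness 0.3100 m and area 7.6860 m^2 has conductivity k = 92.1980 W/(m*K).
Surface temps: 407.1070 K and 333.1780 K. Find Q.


dT = 73.9290 K
Q = 92.1980 * 7.6860 * 73.9290 / 0.3100 = 168995.4525 W

168995.4525 W


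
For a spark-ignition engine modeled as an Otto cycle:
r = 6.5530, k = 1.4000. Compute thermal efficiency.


r^(k-1) = 2.1212
eta = 1 - 1/2.1212 = 0.5286 = 52.8563%

52.8563%


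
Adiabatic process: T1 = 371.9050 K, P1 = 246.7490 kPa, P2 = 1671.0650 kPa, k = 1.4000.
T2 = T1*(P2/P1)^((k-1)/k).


(k-1)/k = 0.2857
(P2/P1)^exp = 1.7272
T2 = 371.9050 * 1.7272 = 642.3707 K

642.3707 K


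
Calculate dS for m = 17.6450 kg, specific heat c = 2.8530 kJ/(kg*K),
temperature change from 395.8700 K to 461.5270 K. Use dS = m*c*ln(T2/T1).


T2/T1 = 1.1659
ln(T2/T1) = 0.1535
dS = 17.6450 * 2.8530 * 0.1535 = 7.7251 kJ/K

7.7251 kJ/K


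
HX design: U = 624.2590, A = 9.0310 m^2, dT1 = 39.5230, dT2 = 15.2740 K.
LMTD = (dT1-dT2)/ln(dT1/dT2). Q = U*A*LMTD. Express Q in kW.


LMTD = 25.5056 K
Q = 624.2590 * 9.0310 * 25.5056 = 143792.7369 W = 143.7927 kW

143.7927 kW


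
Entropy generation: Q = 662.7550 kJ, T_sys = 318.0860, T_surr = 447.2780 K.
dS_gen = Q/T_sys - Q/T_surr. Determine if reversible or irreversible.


dS_sys = 662.7550/318.0860 = 2.0836 kJ/K
dS_surr = -662.7550/447.2780 = -1.4818 kJ/K
dS_gen = 2.0836 - 1.4818 = 0.6018 kJ/K (irreversible)

dS_gen = 0.6018 kJ/K, irreversible


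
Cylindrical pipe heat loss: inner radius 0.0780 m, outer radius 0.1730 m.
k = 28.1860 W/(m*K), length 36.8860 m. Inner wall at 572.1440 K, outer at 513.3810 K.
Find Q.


dT = 58.7630 K
ln(ro/ri) = 0.7966
Q = 2*pi*28.1860*36.8860*58.7630 / 0.7966 = 481890.0178 W

481890.0178 W


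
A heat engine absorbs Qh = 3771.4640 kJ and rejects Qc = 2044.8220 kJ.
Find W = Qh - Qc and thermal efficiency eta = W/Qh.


W = 3771.4640 - 2044.8220 = 1726.6420 kJ
eta = 1726.6420 / 3771.4640 = 0.4578 = 45.7817%

W = 1726.6420 kJ, eta = 45.7817%


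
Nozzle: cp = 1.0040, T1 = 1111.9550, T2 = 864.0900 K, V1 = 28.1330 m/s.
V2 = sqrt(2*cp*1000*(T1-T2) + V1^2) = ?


dT = 247.8650 K
2*cp*1000*dT = 497712.9200
V1^2 = 791.4657
V2 = sqrt(498504.3857) = 706.0484 m/s

706.0484 m/s


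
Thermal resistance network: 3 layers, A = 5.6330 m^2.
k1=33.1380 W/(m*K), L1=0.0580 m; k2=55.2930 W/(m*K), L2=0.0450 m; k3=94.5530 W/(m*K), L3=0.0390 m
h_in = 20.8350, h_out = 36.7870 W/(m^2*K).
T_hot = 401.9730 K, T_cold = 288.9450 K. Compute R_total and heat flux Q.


R_conv_in = 1/(20.8350*5.6330) = 0.0085
R_1 = 0.0580/(33.1380*5.6330) = 0.0003
R_2 = 0.0450/(55.2930*5.6330) = 0.0001
R_3 = 0.0390/(94.5530*5.6330) = 7.3223e-05
R_conv_out = 1/(36.7870*5.6330) = 0.0048
R_total = 0.0139 K/W
Q = 113.0280 / 0.0139 = 8146.3319 W

R_total = 0.0139 K/W, Q = 8146.3319 W


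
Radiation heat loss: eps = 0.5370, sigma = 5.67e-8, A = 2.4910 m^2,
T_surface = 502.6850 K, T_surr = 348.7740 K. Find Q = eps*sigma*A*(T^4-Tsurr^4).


T^4 = 6.3853e+10
Tsurr^4 = 1.4797e+10
Q = 0.5370 * 5.67e-8 * 2.4910 * 4.9056e+10 = 3720.7073 W

3720.7073 W


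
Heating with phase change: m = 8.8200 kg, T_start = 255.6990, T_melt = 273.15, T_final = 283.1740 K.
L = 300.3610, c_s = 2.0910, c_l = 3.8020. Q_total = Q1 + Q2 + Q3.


Q1 (sensible, solid) = 8.8200 * 2.0910 * 17.4510 = 321.8422 kJ
Q2 (latent) = 8.8200 * 300.3610 = 2649.1840 kJ
Q3 (sensible, liquid) = 8.8200 * 3.8020 * 10.0240 = 336.1412 kJ
Q_total = 3307.1674 kJ

3307.1674 kJ


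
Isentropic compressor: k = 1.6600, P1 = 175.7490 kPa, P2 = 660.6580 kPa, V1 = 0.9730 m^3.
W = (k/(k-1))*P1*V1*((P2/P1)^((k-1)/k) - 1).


(k-1)/k = 0.3976
(P2/P1)^exp = 1.6930
W = 2.5152 * 175.7490 * 0.9730 * (1.6930 - 1) = 298.0442 kJ

298.0442 kJ


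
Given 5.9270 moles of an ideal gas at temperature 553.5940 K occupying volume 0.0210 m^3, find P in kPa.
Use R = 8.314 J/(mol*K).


P = nRT/V = 5.9270 * 8.314 * 553.5940 / 0.0210
= 27279.4947 / 0.0210 = 1299023.5580 Pa = 1299.0236 kPa

1299.0236 kPa


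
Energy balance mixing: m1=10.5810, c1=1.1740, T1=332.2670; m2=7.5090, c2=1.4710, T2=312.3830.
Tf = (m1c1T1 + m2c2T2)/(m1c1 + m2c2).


num = 7577.9530
den = 23.4678
Tf = 322.9081 K

322.9081 K


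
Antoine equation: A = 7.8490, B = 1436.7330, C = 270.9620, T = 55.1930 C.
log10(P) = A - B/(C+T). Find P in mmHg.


C+T = 326.1550
B/(C+T) = 4.4051
log10(P) = 7.8490 - 4.4051 = 3.4439
P = 10^3.4439 = 2779.3164 mmHg

2779.3164 mmHg


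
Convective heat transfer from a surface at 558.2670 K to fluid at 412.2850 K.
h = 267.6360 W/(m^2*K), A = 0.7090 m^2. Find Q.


dT = 145.9820 K
Q = 267.6360 * 0.7090 * 145.9820 = 27700.6573 W

27700.6573 W


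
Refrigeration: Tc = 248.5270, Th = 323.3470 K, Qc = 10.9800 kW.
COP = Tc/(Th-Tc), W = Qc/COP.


COP = 248.5270 / 74.8200 = 3.3217
W = 10.9800 / 3.3217 = 3.3056 kW

COP = 3.3217, W = 3.3056 kW


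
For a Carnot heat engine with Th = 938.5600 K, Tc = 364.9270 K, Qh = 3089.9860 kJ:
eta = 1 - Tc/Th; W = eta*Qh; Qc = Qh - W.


eta = 1 - 364.9270/938.5600 = 0.6112
W = 0.6112 * 3089.9860 = 1888.5505 kJ
Qc = 3089.9860 - 1888.5505 = 1201.4355 kJ

eta = 61.1184%, W = 1888.5505 kJ, Qc = 1201.4355 kJ


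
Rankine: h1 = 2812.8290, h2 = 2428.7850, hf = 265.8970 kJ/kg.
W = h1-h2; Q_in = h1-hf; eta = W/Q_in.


W = 384.0440 kJ/kg
Q_in = 2546.9320 kJ/kg
eta = 0.1508 = 15.0787%

eta = 15.0787%


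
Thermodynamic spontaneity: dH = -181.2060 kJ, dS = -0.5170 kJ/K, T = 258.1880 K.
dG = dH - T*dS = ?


T*dS = 258.1880 * -0.5170 = -133.4832 kJ
dG = -181.2060 + 133.4832 = -47.7228 kJ (spontaneous)

dG = -47.7228 kJ, spontaneous


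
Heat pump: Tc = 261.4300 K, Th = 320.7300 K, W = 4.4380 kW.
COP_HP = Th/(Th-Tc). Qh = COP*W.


COP = 320.7300 / 59.3000 = 5.4086
Qh = 5.4086 * 4.4380 = 24.0034 kW

COP = 5.4086, Qh = 24.0034 kW


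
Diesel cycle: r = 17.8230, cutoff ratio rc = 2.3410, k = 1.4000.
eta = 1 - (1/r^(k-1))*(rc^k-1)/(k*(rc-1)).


r^(k-1) = 3.1651
rc^k = 3.2897
eta = 0.6147 = 61.4666%

61.4666%


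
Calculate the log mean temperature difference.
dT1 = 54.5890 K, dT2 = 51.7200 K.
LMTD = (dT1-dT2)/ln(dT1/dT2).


dT1/dT2 = 1.0555
ln(dT1/dT2) = 0.0540
LMTD = 2.8690 / 0.0540 = 53.1416 K

53.1416 K


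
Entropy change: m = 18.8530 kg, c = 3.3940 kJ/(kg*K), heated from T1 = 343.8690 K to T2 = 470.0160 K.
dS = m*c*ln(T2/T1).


T2/T1 = 1.3668
ln(T2/T1) = 0.3125
dS = 18.8530 * 3.3940 * 0.3125 = 19.9963 kJ/K

19.9963 kJ/K


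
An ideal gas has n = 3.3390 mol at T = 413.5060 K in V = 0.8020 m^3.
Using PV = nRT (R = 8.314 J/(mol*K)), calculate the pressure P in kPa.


P = nRT/V = 3.3390 * 8.314 * 413.5060 / 0.8020
= 11479.1110 / 0.8020 = 14313.1060 Pa = 14.3131 kPa

14.3131 kPa


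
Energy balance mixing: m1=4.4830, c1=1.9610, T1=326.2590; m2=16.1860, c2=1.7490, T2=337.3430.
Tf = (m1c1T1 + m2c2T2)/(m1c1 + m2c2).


num = 12418.1450
den = 37.1005
Tf = 334.7166 K

334.7166 K


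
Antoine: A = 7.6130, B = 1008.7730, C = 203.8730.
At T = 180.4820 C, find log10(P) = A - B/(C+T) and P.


C+T = 384.3550
B/(C+T) = 2.6246
log10(P) = 7.6130 - 2.6246 = 4.9884
P = 10^4.9884 = 97367.3510 mmHg

97367.3510 mmHg


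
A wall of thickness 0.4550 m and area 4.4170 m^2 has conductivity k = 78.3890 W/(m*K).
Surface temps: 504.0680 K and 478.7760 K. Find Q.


dT = 25.2920 K
Q = 78.3890 * 4.4170 * 25.2920 / 0.4550 = 19246.6124 W

19246.6124 W


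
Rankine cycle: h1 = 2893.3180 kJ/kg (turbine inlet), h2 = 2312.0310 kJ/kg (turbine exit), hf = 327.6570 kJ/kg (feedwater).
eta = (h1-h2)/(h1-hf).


W = 581.2870 kJ/kg
Q_in = 2565.6610 kJ/kg
eta = 0.2266 = 22.6564%

eta = 22.6564%


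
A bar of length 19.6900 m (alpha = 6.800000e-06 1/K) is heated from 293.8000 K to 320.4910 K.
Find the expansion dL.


dT = 26.6910 K
dL = 6.800000e-06 * 19.6900 * 26.6910 = 0.003574 m
L_final = 19.693574 m

dL = 0.003574 m


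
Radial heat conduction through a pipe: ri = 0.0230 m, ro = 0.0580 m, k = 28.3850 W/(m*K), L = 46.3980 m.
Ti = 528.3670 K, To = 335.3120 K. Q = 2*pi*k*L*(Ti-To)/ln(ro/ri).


dT = 193.0550 K
ln(ro/ri) = 0.9249
Q = 2*pi*28.3850*46.3980*193.0550 / 0.9249 = 1727155.3046 W

1727155.3046 W


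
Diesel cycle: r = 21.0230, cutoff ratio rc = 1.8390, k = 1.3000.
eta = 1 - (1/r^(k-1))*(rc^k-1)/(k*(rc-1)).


r^(k-1) = 2.4935
rc^k = 2.2078
eta = 0.5559 = 55.5906%

55.5906%


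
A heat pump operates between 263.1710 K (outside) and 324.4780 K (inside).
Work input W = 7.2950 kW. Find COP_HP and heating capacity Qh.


COP = 324.4780 / 61.3070 = 5.2927
Qh = 5.2927 * 7.2950 = 38.6101 kW

COP = 5.2927, Qh = 38.6101 kW


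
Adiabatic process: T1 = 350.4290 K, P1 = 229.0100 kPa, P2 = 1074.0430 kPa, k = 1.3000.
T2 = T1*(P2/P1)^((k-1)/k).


(k-1)/k = 0.2308
(P2/P1)^exp = 1.4285
T2 = 350.4290 * 1.4285 = 500.5930 K

500.5930 K


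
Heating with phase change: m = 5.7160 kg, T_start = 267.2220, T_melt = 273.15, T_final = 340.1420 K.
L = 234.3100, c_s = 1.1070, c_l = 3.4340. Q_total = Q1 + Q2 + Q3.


Q1 (sensible, solid) = 5.7160 * 1.1070 * 5.9280 = 37.5101 kJ
Q2 (latent) = 5.7160 * 234.3100 = 1339.3160 kJ
Q3 (sensible, liquid) = 5.7160 * 3.4340 * 66.9920 = 1314.9688 kJ
Q_total = 2691.7949 kJ

2691.7949 kJ


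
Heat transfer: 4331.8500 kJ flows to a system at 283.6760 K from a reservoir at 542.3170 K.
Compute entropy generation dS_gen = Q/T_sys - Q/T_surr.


dS_sys = 4331.8500/283.6760 = 15.2704 kJ/K
dS_surr = -4331.8500/542.3170 = -7.9877 kJ/K
dS_gen = 15.2704 - 7.9877 = 7.2827 kJ/K (irreversible)

dS_gen = 7.2827 kJ/K, irreversible


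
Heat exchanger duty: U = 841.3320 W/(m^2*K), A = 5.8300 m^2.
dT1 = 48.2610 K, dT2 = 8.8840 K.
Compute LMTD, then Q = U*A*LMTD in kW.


LMTD = 23.2673 K
Q = 841.3320 * 5.8300 * 23.2673 = 114125.5251 W = 114.1255 kW

114.1255 kW


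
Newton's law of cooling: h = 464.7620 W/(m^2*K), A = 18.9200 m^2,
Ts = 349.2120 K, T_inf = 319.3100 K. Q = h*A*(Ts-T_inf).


dT = 29.9020 K
Q = 464.7620 * 18.9200 * 29.9020 = 262937.1681 W

262937.1681 W


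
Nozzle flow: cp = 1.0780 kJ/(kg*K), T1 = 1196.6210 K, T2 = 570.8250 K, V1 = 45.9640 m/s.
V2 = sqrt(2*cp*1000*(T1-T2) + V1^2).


dT = 625.7960 K
2*cp*1000*dT = 1349216.1760
V1^2 = 2112.6893
V2 = sqrt(1351328.8653) = 1162.4667 m/s

1162.4667 m/s


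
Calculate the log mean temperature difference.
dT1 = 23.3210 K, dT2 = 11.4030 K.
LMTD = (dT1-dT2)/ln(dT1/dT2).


dT1/dT2 = 2.0452
ln(dT1/dT2) = 0.7155
LMTD = 11.9180 / 0.7155 = 16.6574 K

16.6574 K


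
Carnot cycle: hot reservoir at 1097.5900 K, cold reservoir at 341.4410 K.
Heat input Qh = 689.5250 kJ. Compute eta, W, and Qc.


eta = 1 - 341.4410/1097.5900 = 0.6889
W = 0.6889 * 689.5250 = 475.0259 kJ
Qc = 689.5250 - 475.0259 = 214.4991 kJ

eta = 68.8918%, W = 475.0259 kJ, Qc = 214.4991 kJ


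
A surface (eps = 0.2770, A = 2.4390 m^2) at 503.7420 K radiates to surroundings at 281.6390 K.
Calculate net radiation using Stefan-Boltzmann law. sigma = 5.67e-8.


T^4 = 6.4392e+10
Tsurr^4 = 6.2917e+09
Q = 0.2770 * 5.67e-8 * 2.4390 * 5.8100e+10 = 2225.6326 W

2225.6326 W


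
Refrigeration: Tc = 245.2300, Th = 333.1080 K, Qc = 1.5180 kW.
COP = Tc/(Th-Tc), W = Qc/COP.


COP = 245.2300 / 87.8780 = 2.7906
W = 1.5180 / 2.7906 = 0.5440 kW

COP = 2.7906, W = 0.5440 kW


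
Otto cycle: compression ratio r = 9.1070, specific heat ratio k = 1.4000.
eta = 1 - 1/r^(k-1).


r^(k-1) = 2.4196
eta = 1 - 1/2.4196 = 0.5867 = 58.6715%

58.6715%


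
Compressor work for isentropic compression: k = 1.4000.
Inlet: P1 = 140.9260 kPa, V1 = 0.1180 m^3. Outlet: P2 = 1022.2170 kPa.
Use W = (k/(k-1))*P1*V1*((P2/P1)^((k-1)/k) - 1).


(k-1)/k = 0.2857
(P2/P1)^exp = 1.7615
W = 3.5000 * 140.9260 * 0.1180 * (1.7615 - 1) = 44.3186 kJ

44.3186 kJ


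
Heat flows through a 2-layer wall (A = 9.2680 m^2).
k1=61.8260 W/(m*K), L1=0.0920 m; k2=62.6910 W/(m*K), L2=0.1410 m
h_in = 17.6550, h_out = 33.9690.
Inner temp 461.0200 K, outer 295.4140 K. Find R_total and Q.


R_conv_in = 1/(17.6550*9.2680) = 0.0061
R_1 = 0.0920/(61.8260*9.2680) = 0.0002
R_2 = 0.1410/(62.6910*9.2680) = 0.0002
R_conv_out = 1/(33.9690*9.2680) = 0.0032
R_total = 0.0097 K/W
Q = 165.6060 / 0.0097 = 17088.4925 W

R_total = 0.0097 K/W, Q = 17088.4925 W


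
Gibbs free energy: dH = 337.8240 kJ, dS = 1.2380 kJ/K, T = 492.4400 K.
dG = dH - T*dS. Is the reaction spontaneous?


T*dS = 492.4400 * 1.2380 = 609.6407 kJ
dG = 337.8240 - 609.6407 = -271.8167 kJ (spontaneous)

dG = -271.8167 kJ, spontaneous


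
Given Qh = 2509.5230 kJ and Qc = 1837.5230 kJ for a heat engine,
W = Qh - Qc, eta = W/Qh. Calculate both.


W = 2509.5230 - 1837.5230 = 672.0000 kJ
eta = 672.0000 / 2509.5230 = 0.2678 = 26.7780%

W = 672.0000 kJ, eta = 26.7780%


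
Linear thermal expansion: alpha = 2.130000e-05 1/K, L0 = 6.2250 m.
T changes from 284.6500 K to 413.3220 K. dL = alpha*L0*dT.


dT = 128.6720 K
dL = 2.130000e-05 * 6.2250 * 128.6720 = 0.017061 m
L_final = 6.242061 m

dL = 0.017061 m


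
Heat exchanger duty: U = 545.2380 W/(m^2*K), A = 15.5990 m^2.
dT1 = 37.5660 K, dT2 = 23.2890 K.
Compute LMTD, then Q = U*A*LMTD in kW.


LMTD = 29.8608 K
Q = 545.2380 * 15.5990 * 29.8608 = 253971.2296 W = 253.9712 kW

253.9712 kW


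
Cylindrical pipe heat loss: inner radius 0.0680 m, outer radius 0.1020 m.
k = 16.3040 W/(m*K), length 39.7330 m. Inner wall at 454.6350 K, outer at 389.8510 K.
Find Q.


dT = 64.7840 K
ln(ro/ri) = 0.4055
Q = 2*pi*16.3040*39.7330*64.7840 / 0.4055 = 650338.7985 W

650338.7985 W


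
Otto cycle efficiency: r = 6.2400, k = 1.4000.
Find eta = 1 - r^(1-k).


r^(k-1) = 2.0801
eta = 1 - 1/2.0801 = 0.5192 = 51.9242%

51.9242%


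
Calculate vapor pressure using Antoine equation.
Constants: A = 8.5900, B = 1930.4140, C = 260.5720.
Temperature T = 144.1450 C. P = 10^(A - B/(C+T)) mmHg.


C+T = 404.7170
B/(C+T) = 4.7698
log10(P) = 8.5900 - 4.7698 = 3.8202
P = 10^3.8202 = 6610.1713 mmHg

6610.1713 mmHg


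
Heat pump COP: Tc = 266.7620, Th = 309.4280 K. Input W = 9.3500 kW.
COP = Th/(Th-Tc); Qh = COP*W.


COP = 309.4280 / 42.6660 = 7.2523
Qh = 7.2523 * 9.3500 = 67.8093 kW

COP = 7.2523, Qh = 67.8093 kW


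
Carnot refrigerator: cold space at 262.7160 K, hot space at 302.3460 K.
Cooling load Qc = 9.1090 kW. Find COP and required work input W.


COP = 262.7160 / 39.6300 = 6.6292
W = 9.1090 / 6.6292 = 1.3741 kW

COP = 6.6292, W = 1.3741 kW


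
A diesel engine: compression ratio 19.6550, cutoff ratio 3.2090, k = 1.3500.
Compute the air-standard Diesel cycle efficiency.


r^(k-1) = 2.8361
rc^k = 4.8261
eta = 0.5476 = 54.7608%

54.7608%


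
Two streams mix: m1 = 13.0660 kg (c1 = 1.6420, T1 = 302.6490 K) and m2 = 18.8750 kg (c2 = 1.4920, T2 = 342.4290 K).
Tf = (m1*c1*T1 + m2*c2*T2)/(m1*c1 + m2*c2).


num = 16136.4585
den = 49.6159
Tf = 325.2278 K

325.2278 K


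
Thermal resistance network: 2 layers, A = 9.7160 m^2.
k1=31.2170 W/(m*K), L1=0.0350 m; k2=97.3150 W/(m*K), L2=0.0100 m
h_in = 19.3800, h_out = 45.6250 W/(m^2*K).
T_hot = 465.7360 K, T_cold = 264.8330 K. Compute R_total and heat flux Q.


R_conv_in = 1/(19.3800*9.7160) = 0.0053
R_1 = 0.0350/(31.2170*9.7160) = 0.0001
R_2 = 0.0100/(97.3150*9.7160) = 1.0576e-05
R_conv_out = 1/(45.6250*9.7160) = 0.0023
R_total = 0.0077 K/W
Q = 200.9030 / 0.0077 = 26116.3847 W

R_total = 0.0077 K/W, Q = 26116.3847 W


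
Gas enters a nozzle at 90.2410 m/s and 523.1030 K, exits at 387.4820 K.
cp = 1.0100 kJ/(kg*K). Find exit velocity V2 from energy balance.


dT = 135.6210 K
2*cp*1000*dT = 273954.4200
V1^2 = 8143.4381
V2 = sqrt(282097.8581) = 531.1289 m/s

531.1289 m/s


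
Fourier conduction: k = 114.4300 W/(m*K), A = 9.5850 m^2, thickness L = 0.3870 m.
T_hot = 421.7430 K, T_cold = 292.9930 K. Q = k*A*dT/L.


dT = 128.7500 K
Q = 114.4300 * 9.5850 * 128.7500 / 0.3870 = 364895.3154 W

364895.3154 W


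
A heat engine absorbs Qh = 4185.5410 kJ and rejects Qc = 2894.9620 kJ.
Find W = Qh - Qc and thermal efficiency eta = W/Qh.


W = 4185.5410 - 2894.9620 = 1290.5790 kJ
eta = 1290.5790 / 4185.5410 = 0.3083 = 30.8342%

W = 1290.5790 kJ, eta = 30.8342%


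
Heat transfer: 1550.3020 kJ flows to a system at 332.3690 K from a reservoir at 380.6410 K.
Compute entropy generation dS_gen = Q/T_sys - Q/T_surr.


dS_sys = 1550.3020/332.3690 = 4.6644 kJ/K
dS_surr = -1550.3020/380.6410 = -4.0729 kJ/K
dS_gen = 4.6644 - 4.0729 = 0.5915 kJ/K (irreversible)

dS_gen = 0.5915 kJ/K, irreversible


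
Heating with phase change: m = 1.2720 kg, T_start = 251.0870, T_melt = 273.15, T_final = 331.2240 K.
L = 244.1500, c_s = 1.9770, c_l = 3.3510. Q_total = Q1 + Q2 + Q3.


Q1 (sensible, solid) = 1.2720 * 1.9770 * 22.0630 = 55.4828 kJ
Q2 (latent) = 1.2720 * 244.1500 = 310.5588 kJ
Q3 (sensible, liquid) = 1.2720 * 3.3510 * 58.0740 = 247.5388 kJ
Q_total = 613.5804 kJ

613.5804 kJ


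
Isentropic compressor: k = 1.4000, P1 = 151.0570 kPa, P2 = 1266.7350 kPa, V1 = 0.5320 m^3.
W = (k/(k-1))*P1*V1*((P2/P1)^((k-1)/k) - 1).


(k-1)/k = 0.2857
(P2/P1)^exp = 1.8360
W = 3.5000 * 151.0570 * 0.5320 * (1.8360 - 1) = 235.1369 kJ

235.1369 kJ


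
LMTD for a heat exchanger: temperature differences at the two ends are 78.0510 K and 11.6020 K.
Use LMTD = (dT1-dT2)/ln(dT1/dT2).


dT1/dT2 = 6.7274
ln(dT1/dT2) = 1.9062
LMTD = 66.4490 / 1.9062 = 34.8597 K

34.8597 K


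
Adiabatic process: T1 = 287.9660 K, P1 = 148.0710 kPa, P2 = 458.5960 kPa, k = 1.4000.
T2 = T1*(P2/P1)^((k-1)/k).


(k-1)/k = 0.2857
(P2/P1)^exp = 1.3813
T2 = 287.9660 * 1.3813 = 397.7549 K

397.7549 K


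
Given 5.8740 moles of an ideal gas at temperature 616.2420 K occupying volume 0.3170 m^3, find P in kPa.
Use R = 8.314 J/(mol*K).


P = nRT/V = 5.8740 * 8.314 * 616.2420 / 0.3170
= 30095.0630 / 0.3170 = 94937.1072 Pa = 94.9371 kPa

94.9371 kPa


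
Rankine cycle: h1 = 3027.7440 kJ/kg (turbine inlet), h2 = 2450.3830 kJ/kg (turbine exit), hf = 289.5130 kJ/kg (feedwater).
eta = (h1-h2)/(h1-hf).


W = 577.3610 kJ/kg
Q_in = 2738.2310 kJ/kg
eta = 0.2109 = 21.0852%

eta = 21.0852%


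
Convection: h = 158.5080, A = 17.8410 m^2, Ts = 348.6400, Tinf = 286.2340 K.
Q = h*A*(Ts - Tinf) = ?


dT = 62.4060 K
Q = 158.5080 * 17.8410 * 62.4060 = 176480.5003 W

176480.5003 W


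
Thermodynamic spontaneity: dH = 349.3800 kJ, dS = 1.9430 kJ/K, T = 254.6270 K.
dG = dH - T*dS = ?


T*dS = 254.6270 * 1.9430 = 494.7403 kJ
dG = 349.3800 - 494.7403 = -145.3603 kJ (spontaneous)

dG = -145.3603 kJ, spontaneous


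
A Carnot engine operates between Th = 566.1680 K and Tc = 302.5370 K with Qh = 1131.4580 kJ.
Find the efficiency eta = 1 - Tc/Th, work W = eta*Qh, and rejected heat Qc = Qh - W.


eta = 1 - 302.5370/566.1680 = 0.4656
W = 0.4656 * 1131.4580 = 526.8532 kJ
Qc = 1131.4580 - 526.8532 = 604.6048 kJ

eta = 46.5641%, W = 526.8532 kJ, Qc = 604.6048 kJ


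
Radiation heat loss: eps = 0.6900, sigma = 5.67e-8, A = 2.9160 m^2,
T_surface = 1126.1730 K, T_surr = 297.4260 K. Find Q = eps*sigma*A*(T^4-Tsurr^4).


T^4 = 1.6085e+12
Tsurr^4 = 7.8256e+09
Q = 0.6900 * 5.67e-8 * 2.9160 * 1.6007e+12 = 182608.9475 W

182608.9475 W


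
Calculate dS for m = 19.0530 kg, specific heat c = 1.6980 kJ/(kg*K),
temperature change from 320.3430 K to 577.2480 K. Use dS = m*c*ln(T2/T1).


T2/T1 = 1.8020
ln(T2/T1) = 0.5889
dS = 19.0530 * 1.6980 * 0.5889 = 19.0514 kJ/K

19.0514 kJ/K


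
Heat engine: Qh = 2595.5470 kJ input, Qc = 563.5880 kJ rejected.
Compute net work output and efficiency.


W = 2595.5470 - 563.5880 = 2031.9590 kJ
eta = 2031.9590 / 2595.5470 = 0.7829 = 78.2863%

W = 2031.9590 kJ, eta = 78.2863%


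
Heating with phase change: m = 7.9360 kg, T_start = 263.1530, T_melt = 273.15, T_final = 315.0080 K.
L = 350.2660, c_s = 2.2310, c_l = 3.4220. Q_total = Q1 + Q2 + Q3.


Q1 (sensible, solid) = 7.9360 * 2.2310 * 9.9970 = 176.9990 kJ
Q2 (latent) = 7.9360 * 350.2660 = 2779.7110 kJ
Q3 (sensible, liquid) = 7.9360 * 3.4220 * 41.8580 = 1136.7374 kJ
Q_total = 4093.4474 kJ

4093.4474 kJ


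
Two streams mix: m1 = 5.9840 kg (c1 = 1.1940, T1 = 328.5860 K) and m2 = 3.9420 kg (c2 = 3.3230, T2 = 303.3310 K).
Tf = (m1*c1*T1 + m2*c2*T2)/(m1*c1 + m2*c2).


num = 6321.1263
den = 20.2442
Tf = 312.2444 K

312.2444 K


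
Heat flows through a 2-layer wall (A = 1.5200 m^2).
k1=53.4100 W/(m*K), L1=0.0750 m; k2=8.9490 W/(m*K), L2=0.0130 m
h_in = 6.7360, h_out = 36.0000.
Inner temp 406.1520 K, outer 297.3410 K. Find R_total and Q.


R_conv_in = 1/(6.7360*1.5200) = 0.0977
R_1 = 0.0750/(53.4100*1.5200) = 0.0009
R_2 = 0.0130/(8.9490*1.5200) = 0.0010
R_conv_out = 1/(36.0000*1.5200) = 0.0183
R_total = 0.1178 K/W
Q = 108.8110 / 0.1178 = 923.5135 W

R_total = 0.1178 K/W, Q = 923.5135 W


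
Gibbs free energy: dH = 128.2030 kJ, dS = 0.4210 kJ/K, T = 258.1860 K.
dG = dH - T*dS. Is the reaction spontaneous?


T*dS = 258.1860 * 0.4210 = 108.6963 kJ
dG = 128.2030 - 108.6963 = 19.5067 kJ (non-spontaneous)

dG = 19.5067 kJ, non-spontaneous


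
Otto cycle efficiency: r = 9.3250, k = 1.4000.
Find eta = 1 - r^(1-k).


r^(k-1) = 2.4426
eta = 1 - 1/2.4426 = 0.5906 = 59.0607%

59.0607%


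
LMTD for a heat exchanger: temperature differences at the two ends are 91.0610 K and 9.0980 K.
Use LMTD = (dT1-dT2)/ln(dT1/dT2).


dT1/dT2 = 10.0089
ln(dT1/dT2) = 2.3035
LMTD = 81.9630 / 2.3035 = 35.5823 K

35.5823 K


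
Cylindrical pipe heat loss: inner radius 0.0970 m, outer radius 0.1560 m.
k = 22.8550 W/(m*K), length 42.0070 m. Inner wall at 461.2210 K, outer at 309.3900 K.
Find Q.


dT = 151.8310 K
ln(ro/ri) = 0.4751
Q = 2*pi*22.8550*42.0070*151.8310 / 0.4751 = 1927600.4695 W

1927600.4695 W


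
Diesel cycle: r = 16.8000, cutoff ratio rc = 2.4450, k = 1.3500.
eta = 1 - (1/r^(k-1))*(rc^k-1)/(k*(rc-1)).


r^(k-1) = 2.6845
rc^k = 3.3433
eta = 0.5525 = 55.2524%

55.2524%


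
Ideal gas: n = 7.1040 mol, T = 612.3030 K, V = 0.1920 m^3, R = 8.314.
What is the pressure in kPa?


P = nRT/V = 7.1040 * 8.314 * 612.3030 / 0.1920
= 36164.2415 / 0.1920 = 188355.4243 Pa = 188.3554 kPa

188.3554 kPa


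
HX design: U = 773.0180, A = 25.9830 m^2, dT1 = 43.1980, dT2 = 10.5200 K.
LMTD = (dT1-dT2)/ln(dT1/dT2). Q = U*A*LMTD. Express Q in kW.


LMTD = 23.1346 K
Q = 773.0180 * 25.9830 * 23.1346 = 464666.1065 W = 464.6661 kW

464.6661 kW


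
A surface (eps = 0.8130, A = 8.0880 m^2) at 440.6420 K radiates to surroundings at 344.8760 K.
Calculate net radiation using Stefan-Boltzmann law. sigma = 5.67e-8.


T^4 = 3.7700e+10
Tsurr^4 = 1.4147e+10
Q = 0.8130 * 5.67e-8 * 8.0880 * 2.3554e+10 = 8781.5666 W

8781.5666 W


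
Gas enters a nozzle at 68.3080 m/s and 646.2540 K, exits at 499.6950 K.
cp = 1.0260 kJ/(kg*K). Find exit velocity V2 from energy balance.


dT = 146.5590 K
2*cp*1000*dT = 300739.0680
V1^2 = 4665.9829
V2 = sqrt(305405.0509) = 552.6346 m/s

552.6346 m/s


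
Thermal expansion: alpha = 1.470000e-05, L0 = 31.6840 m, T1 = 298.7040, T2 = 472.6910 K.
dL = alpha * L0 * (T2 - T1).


dT = 173.9870 K
dL = 1.470000e-05 * 31.6840 * 173.9870 = 0.081035 m
L_final = 31.765035 m

dL = 0.081035 m


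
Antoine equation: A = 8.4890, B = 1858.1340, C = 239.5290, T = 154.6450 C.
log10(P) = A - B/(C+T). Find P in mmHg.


C+T = 394.1740
B/(C+T) = 4.7140
log10(P) = 8.4890 - 4.7140 = 3.7750
P = 10^3.7750 = 5956.6992 mmHg

5956.6992 mmHg


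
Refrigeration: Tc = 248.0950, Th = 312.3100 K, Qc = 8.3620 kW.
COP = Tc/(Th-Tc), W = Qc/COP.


COP = 248.0950 / 64.2150 = 3.8635
W = 8.3620 / 3.8635 = 2.1644 kW

COP = 3.8635, W = 2.1644 kW


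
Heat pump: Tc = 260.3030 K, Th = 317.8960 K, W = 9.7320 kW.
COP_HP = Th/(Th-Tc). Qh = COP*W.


COP = 317.8960 / 57.5930 = 5.5197
Qh = 5.5197 * 9.7320 = 53.7177 kW

COP = 5.5197, Qh = 53.7177 kW


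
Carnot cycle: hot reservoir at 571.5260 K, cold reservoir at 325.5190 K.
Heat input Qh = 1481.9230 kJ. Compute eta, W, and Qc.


eta = 1 - 325.5190/571.5260 = 0.4304
W = 0.4304 * 1481.9230 = 637.8772 kJ
Qc = 1481.9230 - 637.8772 = 844.0458 kJ

eta = 43.0439%, W = 637.8772 kJ, Qc = 844.0458 kJ


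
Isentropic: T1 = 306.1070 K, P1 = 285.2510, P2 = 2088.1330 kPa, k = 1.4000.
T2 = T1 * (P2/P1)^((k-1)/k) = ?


(k-1)/k = 0.2857
(P2/P1)^exp = 1.7661
T2 = 306.1070 * 1.7661 = 540.6076 K

540.6076 K


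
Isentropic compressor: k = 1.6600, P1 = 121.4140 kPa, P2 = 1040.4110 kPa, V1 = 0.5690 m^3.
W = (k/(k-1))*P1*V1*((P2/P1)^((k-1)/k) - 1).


(k-1)/k = 0.3976
(P2/P1)^exp = 2.3492
W = 2.5152 * 121.4140 * 0.5690 * (2.3492 - 1) = 234.4405 kJ

234.4405 kJ
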